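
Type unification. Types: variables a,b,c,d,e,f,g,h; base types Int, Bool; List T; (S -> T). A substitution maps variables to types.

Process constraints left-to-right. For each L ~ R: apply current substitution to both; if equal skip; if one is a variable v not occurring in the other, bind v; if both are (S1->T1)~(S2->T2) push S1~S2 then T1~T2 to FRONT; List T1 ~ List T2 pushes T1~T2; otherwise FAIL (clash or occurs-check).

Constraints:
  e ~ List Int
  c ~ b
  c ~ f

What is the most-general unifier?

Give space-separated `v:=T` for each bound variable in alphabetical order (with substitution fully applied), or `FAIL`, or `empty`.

step 1: unify e ~ List Int  [subst: {-} | 2 pending]
  bind e := List Int
step 2: unify c ~ b  [subst: {e:=List Int} | 1 pending]
  bind c := b
step 3: unify b ~ f  [subst: {e:=List Int, c:=b} | 0 pending]
  bind b := f

Answer: b:=f c:=f e:=List Int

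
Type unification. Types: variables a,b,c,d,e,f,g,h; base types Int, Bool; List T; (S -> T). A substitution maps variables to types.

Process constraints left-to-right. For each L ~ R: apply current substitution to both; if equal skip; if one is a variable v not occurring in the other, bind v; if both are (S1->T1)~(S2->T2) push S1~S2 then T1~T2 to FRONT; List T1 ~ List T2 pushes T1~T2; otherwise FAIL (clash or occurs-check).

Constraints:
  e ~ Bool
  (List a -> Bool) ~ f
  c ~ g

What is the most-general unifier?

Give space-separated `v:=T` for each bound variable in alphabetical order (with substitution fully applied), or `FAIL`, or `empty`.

step 1: unify e ~ Bool  [subst: {-} | 2 pending]
  bind e := Bool
step 2: unify (List a -> Bool) ~ f  [subst: {e:=Bool} | 1 pending]
  bind f := (List a -> Bool)
step 3: unify c ~ g  [subst: {e:=Bool, f:=(List a -> Bool)} | 0 pending]
  bind c := g

Answer: c:=g e:=Bool f:=(List a -> Bool)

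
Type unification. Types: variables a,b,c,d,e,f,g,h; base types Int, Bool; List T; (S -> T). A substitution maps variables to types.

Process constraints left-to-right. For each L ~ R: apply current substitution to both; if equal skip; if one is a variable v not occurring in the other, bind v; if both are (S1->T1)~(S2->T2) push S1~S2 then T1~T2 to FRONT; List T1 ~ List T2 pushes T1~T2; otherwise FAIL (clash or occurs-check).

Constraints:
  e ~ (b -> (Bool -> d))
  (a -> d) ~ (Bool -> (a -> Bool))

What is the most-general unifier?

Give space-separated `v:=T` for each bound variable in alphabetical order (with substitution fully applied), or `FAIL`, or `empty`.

step 1: unify e ~ (b -> (Bool -> d))  [subst: {-} | 1 pending]
  bind e := (b -> (Bool -> d))
step 2: unify (a -> d) ~ (Bool -> (a -> Bool))  [subst: {e:=(b -> (Bool -> d))} | 0 pending]
  -> decompose arrow: push a~Bool, d~(a -> Bool)
step 3: unify a ~ Bool  [subst: {e:=(b -> (Bool -> d))} | 1 pending]
  bind a := Bool
step 4: unify d ~ (Bool -> Bool)  [subst: {e:=(b -> (Bool -> d)), a:=Bool} | 0 pending]
  bind d := (Bool -> Bool)

Answer: a:=Bool d:=(Bool -> Bool) e:=(b -> (Bool -> (Bool -> Bool)))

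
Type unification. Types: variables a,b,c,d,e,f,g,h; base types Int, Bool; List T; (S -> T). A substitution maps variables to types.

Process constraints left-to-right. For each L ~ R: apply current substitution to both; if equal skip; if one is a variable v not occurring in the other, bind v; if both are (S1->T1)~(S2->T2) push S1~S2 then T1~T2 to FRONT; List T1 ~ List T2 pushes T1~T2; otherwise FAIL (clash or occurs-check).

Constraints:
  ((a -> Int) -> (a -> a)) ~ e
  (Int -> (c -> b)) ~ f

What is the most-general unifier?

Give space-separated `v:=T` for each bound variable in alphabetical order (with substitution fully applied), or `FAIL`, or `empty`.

Answer: e:=((a -> Int) -> (a -> a)) f:=(Int -> (c -> b))

Derivation:
step 1: unify ((a -> Int) -> (a -> a)) ~ e  [subst: {-} | 1 pending]
  bind e := ((a -> Int) -> (a -> a))
step 2: unify (Int -> (c -> b)) ~ f  [subst: {e:=((a -> Int) -> (a -> a))} | 0 pending]
  bind f := (Int -> (c -> b))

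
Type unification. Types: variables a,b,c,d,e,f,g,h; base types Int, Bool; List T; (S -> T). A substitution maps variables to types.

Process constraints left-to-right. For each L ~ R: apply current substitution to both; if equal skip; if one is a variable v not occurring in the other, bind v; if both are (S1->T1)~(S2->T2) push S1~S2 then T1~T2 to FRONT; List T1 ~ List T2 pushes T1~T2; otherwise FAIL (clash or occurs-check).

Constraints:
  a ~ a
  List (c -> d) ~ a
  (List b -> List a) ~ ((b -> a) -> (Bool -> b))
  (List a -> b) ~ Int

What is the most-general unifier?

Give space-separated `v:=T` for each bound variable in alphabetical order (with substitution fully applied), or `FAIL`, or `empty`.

Answer: FAIL

Derivation:
step 1: unify a ~ a  [subst: {-} | 3 pending]
  -> identical, skip
step 2: unify List (c -> d) ~ a  [subst: {-} | 2 pending]
  bind a := List (c -> d)
step 3: unify (List b -> List List (c -> d)) ~ ((b -> List (c -> d)) -> (Bool -> b))  [subst: {a:=List (c -> d)} | 1 pending]
  -> decompose arrow: push List b~(b -> List (c -> d)), List List (c -> d)~(Bool -> b)
step 4: unify List b ~ (b -> List (c -> d))  [subst: {a:=List (c -> d)} | 2 pending]
  clash: List b vs (b -> List (c -> d))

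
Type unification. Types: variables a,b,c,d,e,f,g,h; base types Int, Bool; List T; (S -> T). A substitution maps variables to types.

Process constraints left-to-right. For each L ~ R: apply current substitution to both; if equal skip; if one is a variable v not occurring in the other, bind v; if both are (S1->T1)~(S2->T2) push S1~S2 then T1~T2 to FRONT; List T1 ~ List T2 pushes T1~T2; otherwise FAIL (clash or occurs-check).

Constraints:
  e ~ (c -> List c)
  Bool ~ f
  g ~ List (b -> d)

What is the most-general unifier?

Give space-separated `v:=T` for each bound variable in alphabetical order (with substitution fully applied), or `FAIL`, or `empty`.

Answer: e:=(c -> List c) f:=Bool g:=List (b -> d)

Derivation:
step 1: unify e ~ (c -> List c)  [subst: {-} | 2 pending]
  bind e := (c -> List c)
step 2: unify Bool ~ f  [subst: {e:=(c -> List c)} | 1 pending]
  bind f := Bool
step 3: unify g ~ List (b -> d)  [subst: {e:=(c -> List c), f:=Bool} | 0 pending]
  bind g := List (b -> d)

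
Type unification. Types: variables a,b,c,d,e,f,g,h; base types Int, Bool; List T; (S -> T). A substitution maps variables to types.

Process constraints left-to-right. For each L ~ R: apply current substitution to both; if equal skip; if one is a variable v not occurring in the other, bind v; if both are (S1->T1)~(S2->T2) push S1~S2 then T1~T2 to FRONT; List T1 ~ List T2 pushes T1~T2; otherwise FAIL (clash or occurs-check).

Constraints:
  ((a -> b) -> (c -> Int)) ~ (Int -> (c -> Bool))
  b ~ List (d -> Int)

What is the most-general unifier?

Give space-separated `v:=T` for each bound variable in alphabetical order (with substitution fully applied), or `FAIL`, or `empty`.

step 1: unify ((a -> b) -> (c -> Int)) ~ (Int -> (c -> Bool))  [subst: {-} | 1 pending]
  -> decompose arrow: push (a -> b)~Int, (c -> Int)~(c -> Bool)
step 2: unify (a -> b) ~ Int  [subst: {-} | 2 pending]
  clash: (a -> b) vs Int

Answer: FAIL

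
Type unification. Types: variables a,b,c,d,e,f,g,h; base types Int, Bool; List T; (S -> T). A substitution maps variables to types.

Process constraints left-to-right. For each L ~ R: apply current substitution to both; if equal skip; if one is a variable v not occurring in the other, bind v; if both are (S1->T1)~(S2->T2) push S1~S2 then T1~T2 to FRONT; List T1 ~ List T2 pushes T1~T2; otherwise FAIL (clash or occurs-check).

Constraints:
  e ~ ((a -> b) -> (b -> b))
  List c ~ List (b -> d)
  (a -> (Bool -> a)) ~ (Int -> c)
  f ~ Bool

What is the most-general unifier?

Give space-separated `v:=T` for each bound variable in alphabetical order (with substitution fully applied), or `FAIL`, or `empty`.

Answer: a:=Int b:=Bool c:=(Bool -> Int) d:=Int e:=((Int -> Bool) -> (Bool -> Bool)) f:=Bool

Derivation:
step 1: unify e ~ ((a -> b) -> (b -> b))  [subst: {-} | 3 pending]
  bind e := ((a -> b) -> (b -> b))
step 2: unify List c ~ List (b -> d)  [subst: {e:=((a -> b) -> (b -> b))} | 2 pending]
  -> decompose List: push c~(b -> d)
step 3: unify c ~ (b -> d)  [subst: {e:=((a -> b) -> (b -> b))} | 2 pending]
  bind c := (b -> d)
step 4: unify (a -> (Bool -> a)) ~ (Int -> (b -> d))  [subst: {e:=((a -> b) -> (b -> b)), c:=(b -> d)} | 1 pending]
  -> decompose arrow: push a~Int, (Bool -> a)~(b -> d)
step 5: unify a ~ Int  [subst: {e:=((a -> b) -> (b -> b)), c:=(b -> d)} | 2 pending]
  bind a := Int
step 6: unify (Bool -> Int) ~ (b -> d)  [subst: {e:=((a -> b) -> (b -> b)), c:=(b -> d), a:=Int} | 1 pending]
  -> decompose arrow: push Bool~b, Int~d
step 7: unify Bool ~ b  [subst: {e:=((a -> b) -> (b -> b)), c:=(b -> d), a:=Int} | 2 pending]
  bind b := Bool
step 8: unify Int ~ d  [subst: {e:=((a -> b) -> (b -> b)), c:=(b -> d), a:=Int, b:=Bool} | 1 pending]
  bind d := Int
step 9: unify f ~ Bool  [subst: {e:=((a -> b) -> (b -> b)), c:=(b -> d), a:=Int, b:=Bool, d:=Int} | 0 pending]
  bind f := Bool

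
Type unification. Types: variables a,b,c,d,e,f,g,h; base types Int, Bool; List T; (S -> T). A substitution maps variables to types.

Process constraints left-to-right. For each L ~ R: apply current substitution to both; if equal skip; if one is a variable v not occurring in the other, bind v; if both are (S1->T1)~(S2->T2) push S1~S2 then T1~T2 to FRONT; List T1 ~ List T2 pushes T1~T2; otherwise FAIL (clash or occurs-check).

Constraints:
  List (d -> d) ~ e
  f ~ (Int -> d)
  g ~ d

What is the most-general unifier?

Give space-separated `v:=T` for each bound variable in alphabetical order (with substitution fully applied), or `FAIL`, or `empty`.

Answer: e:=List (d -> d) f:=(Int -> d) g:=d

Derivation:
step 1: unify List (d -> d) ~ e  [subst: {-} | 2 pending]
  bind e := List (d -> d)
step 2: unify f ~ (Int -> d)  [subst: {e:=List (d -> d)} | 1 pending]
  bind f := (Int -> d)
step 3: unify g ~ d  [subst: {e:=List (d -> d), f:=(Int -> d)} | 0 pending]
  bind g := d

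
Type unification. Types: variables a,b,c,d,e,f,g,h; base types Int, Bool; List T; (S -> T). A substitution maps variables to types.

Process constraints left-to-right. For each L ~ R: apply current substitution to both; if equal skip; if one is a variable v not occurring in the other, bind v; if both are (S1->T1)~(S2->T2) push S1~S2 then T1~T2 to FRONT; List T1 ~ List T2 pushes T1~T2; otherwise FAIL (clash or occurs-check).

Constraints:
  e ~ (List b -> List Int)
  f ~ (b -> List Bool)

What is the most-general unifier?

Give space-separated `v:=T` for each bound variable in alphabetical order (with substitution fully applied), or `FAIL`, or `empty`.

step 1: unify e ~ (List b -> List Int)  [subst: {-} | 1 pending]
  bind e := (List b -> List Int)
step 2: unify f ~ (b -> List Bool)  [subst: {e:=(List b -> List Int)} | 0 pending]
  bind f := (b -> List Bool)

Answer: e:=(List b -> List Int) f:=(b -> List Bool)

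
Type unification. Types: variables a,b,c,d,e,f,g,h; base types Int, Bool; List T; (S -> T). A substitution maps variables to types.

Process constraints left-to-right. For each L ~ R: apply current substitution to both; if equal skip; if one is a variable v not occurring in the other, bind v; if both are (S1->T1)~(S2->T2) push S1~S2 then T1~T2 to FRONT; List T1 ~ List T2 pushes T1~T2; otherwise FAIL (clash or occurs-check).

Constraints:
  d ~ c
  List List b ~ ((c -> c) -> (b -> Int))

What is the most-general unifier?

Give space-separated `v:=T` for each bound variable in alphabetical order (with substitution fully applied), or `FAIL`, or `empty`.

Answer: FAIL

Derivation:
step 1: unify d ~ c  [subst: {-} | 1 pending]
  bind d := c
step 2: unify List List b ~ ((c -> c) -> (b -> Int))  [subst: {d:=c} | 0 pending]
  clash: List List b vs ((c -> c) -> (b -> Int))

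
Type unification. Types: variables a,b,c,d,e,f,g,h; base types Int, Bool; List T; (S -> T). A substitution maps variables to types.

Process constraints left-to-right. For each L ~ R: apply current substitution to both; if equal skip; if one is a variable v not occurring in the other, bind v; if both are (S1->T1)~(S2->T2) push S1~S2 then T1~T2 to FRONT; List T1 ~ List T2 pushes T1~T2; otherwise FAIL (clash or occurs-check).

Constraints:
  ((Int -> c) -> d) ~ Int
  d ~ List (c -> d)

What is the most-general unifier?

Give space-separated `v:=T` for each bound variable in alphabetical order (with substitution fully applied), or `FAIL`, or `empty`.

step 1: unify ((Int -> c) -> d) ~ Int  [subst: {-} | 1 pending]
  clash: ((Int -> c) -> d) vs Int

Answer: FAIL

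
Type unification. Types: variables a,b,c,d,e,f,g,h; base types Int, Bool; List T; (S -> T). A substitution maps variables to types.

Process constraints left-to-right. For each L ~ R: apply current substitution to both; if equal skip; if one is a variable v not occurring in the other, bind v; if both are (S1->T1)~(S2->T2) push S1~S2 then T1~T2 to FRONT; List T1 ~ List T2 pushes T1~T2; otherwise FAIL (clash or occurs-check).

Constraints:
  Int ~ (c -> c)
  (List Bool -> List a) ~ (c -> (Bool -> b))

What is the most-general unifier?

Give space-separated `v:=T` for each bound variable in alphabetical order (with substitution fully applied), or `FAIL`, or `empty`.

Answer: FAIL

Derivation:
step 1: unify Int ~ (c -> c)  [subst: {-} | 1 pending]
  clash: Int vs (c -> c)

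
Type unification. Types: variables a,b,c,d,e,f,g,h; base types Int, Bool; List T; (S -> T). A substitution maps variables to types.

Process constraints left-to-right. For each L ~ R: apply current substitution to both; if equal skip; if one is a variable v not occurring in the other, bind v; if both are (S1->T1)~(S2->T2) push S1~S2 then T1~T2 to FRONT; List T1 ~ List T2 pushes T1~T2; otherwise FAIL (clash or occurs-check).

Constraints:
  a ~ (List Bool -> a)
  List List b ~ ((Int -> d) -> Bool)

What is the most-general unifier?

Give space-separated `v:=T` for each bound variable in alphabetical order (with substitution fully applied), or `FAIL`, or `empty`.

Answer: FAIL

Derivation:
step 1: unify a ~ (List Bool -> a)  [subst: {-} | 1 pending]
  occurs-check fail: a in (List Bool -> a)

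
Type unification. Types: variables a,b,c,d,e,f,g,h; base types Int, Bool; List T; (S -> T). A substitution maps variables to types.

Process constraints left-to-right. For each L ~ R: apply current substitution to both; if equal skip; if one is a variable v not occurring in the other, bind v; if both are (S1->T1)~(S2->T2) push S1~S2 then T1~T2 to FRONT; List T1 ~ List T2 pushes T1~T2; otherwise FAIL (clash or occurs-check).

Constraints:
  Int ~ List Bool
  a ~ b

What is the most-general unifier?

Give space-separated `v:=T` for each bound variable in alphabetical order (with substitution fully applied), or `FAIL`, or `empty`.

Answer: FAIL

Derivation:
step 1: unify Int ~ List Bool  [subst: {-} | 1 pending]
  clash: Int vs List Bool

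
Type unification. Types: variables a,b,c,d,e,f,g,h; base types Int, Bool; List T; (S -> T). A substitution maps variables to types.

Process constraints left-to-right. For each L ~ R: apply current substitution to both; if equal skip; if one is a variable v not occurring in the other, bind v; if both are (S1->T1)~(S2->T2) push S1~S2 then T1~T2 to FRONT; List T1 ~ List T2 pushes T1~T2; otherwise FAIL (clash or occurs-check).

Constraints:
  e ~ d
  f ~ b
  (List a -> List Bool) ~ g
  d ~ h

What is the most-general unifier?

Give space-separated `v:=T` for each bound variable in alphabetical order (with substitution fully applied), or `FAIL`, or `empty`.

Answer: d:=h e:=h f:=b g:=(List a -> List Bool)

Derivation:
step 1: unify e ~ d  [subst: {-} | 3 pending]
  bind e := d
step 2: unify f ~ b  [subst: {e:=d} | 2 pending]
  bind f := b
step 3: unify (List a -> List Bool) ~ g  [subst: {e:=d, f:=b} | 1 pending]
  bind g := (List a -> List Bool)
step 4: unify d ~ h  [subst: {e:=d, f:=b, g:=(List a -> List Bool)} | 0 pending]
  bind d := h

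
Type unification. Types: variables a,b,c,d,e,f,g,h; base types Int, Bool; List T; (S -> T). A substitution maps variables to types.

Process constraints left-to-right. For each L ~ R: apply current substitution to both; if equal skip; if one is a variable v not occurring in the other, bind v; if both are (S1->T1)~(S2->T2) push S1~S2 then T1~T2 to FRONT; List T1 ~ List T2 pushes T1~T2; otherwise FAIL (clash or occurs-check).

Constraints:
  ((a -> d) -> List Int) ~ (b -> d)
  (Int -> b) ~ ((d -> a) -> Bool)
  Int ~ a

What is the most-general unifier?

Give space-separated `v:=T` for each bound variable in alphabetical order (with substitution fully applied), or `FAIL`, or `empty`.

step 1: unify ((a -> d) -> List Int) ~ (b -> d)  [subst: {-} | 2 pending]
  -> decompose arrow: push (a -> d)~b, List Int~d
step 2: unify (a -> d) ~ b  [subst: {-} | 3 pending]
  bind b := (a -> d)
step 3: unify List Int ~ d  [subst: {b:=(a -> d)} | 2 pending]
  bind d := List Int
step 4: unify (Int -> (a -> List Int)) ~ ((List Int -> a) -> Bool)  [subst: {b:=(a -> d), d:=List Int} | 1 pending]
  -> decompose arrow: push Int~(List Int -> a), (a -> List Int)~Bool
step 5: unify Int ~ (List Int -> a)  [subst: {b:=(a -> d), d:=List Int} | 2 pending]
  clash: Int vs (List Int -> a)

Answer: FAIL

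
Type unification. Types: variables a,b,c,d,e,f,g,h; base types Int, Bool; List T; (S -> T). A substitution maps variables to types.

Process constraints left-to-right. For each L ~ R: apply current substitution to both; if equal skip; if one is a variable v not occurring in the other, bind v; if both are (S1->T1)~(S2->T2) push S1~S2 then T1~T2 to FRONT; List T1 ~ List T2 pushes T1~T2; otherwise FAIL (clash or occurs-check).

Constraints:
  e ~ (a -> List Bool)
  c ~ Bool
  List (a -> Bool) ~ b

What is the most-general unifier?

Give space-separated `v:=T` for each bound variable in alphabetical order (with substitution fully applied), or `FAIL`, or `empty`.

Answer: b:=List (a -> Bool) c:=Bool e:=(a -> List Bool)

Derivation:
step 1: unify e ~ (a -> List Bool)  [subst: {-} | 2 pending]
  bind e := (a -> List Bool)
step 2: unify c ~ Bool  [subst: {e:=(a -> List Bool)} | 1 pending]
  bind c := Bool
step 3: unify List (a -> Bool) ~ b  [subst: {e:=(a -> List Bool), c:=Bool} | 0 pending]
  bind b := List (a -> Bool)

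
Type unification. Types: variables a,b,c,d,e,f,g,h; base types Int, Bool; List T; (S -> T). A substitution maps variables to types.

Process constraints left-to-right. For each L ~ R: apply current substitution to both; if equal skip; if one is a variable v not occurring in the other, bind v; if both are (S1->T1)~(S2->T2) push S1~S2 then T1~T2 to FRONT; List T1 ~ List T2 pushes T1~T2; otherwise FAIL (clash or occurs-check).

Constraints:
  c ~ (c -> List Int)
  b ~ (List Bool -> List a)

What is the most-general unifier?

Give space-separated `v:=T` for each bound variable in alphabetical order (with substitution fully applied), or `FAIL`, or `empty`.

step 1: unify c ~ (c -> List Int)  [subst: {-} | 1 pending]
  occurs-check fail: c in (c -> List Int)

Answer: FAIL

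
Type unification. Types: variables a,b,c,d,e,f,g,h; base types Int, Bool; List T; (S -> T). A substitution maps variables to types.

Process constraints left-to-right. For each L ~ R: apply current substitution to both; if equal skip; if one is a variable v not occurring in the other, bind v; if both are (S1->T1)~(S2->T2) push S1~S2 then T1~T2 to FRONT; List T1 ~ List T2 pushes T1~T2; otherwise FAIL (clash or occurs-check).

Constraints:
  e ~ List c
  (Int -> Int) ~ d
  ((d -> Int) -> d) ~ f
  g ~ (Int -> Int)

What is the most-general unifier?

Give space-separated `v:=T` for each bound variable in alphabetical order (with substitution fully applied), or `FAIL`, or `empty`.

step 1: unify e ~ List c  [subst: {-} | 3 pending]
  bind e := List c
step 2: unify (Int -> Int) ~ d  [subst: {e:=List c} | 2 pending]
  bind d := (Int -> Int)
step 3: unify (((Int -> Int) -> Int) -> (Int -> Int)) ~ f  [subst: {e:=List c, d:=(Int -> Int)} | 1 pending]
  bind f := (((Int -> Int) -> Int) -> (Int -> Int))
step 4: unify g ~ (Int -> Int)  [subst: {e:=List c, d:=(Int -> Int), f:=(((Int -> Int) -> Int) -> (Int -> Int))} | 0 pending]
  bind g := (Int -> Int)

Answer: d:=(Int -> Int) e:=List c f:=(((Int -> Int) -> Int) -> (Int -> Int)) g:=(Int -> Int)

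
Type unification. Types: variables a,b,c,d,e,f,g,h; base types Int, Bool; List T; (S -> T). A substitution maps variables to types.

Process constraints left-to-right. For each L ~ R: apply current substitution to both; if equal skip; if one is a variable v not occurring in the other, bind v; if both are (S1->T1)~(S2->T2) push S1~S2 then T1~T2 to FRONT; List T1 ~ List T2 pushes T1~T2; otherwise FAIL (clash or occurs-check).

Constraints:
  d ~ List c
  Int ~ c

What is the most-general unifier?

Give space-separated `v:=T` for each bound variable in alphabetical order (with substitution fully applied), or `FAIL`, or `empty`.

Answer: c:=Int d:=List Int

Derivation:
step 1: unify d ~ List c  [subst: {-} | 1 pending]
  bind d := List c
step 2: unify Int ~ c  [subst: {d:=List c} | 0 pending]
  bind c := Int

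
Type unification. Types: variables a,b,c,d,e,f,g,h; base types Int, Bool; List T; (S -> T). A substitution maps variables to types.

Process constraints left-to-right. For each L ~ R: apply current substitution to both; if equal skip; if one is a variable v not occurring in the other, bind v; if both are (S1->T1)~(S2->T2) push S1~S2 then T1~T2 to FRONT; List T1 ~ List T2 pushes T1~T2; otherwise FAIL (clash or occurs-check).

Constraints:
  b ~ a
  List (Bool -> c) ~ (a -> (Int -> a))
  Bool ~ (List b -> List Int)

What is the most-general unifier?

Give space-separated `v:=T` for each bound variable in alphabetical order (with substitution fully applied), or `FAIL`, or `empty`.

Answer: FAIL

Derivation:
step 1: unify b ~ a  [subst: {-} | 2 pending]
  bind b := a
step 2: unify List (Bool -> c) ~ (a -> (Int -> a))  [subst: {b:=a} | 1 pending]
  clash: List (Bool -> c) vs (a -> (Int -> a))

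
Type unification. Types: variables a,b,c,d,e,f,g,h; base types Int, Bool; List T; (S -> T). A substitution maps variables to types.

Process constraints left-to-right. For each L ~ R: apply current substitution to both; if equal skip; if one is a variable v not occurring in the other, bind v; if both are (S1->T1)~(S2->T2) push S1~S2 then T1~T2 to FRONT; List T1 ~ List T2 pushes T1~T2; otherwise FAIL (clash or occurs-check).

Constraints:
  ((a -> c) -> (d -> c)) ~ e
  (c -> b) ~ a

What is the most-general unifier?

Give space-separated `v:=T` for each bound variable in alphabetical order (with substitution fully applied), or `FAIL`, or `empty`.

Answer: a:=(c -> b) e:=(((c -> b) -> c) -> (d -> c))

Derivation:
step 1: unify ((a -> c) -> (d -> c)) ~ e  [subst: {-} | 1 pending]
  bind e := ((a -> c) -> (d -> c))
step 2: unify (c -> b) ~ a  [subst: {e:=((a -> c) -> (d -> c))} | 0 pending]
  bind a := (c -> b)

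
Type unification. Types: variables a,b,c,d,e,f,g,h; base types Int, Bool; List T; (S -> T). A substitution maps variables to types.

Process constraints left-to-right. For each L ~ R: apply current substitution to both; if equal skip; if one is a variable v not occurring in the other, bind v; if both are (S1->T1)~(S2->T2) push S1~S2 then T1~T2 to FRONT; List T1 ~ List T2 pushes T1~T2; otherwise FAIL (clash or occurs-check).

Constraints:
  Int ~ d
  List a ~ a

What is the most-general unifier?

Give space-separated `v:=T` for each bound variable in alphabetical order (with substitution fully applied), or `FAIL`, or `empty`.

step 1: unify Int ~ d  [subst: {-} | 1 pending]
  bind d := Int
step 2: unify List a ~ a  [subst: {d:=Int} | 0 pending]
  occurs-check fail

Answer: FAIL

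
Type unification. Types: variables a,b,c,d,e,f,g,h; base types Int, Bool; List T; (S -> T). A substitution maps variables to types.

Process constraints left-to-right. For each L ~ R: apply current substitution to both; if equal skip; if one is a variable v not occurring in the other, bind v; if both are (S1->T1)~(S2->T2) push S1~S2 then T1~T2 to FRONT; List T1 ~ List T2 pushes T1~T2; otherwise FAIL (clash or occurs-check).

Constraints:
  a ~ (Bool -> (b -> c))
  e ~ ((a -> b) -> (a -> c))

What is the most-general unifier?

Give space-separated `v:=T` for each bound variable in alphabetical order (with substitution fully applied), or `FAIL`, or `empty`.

step 1: unify a ~ (Bool -> (b -> c))  [subst: {-} | 1 pending]
  bind a := (Bool -> (b -> c))
step 2: unify e ~ (((Bool -> (b -> c)) -> b) -> ((Bool -> (b -> c)) -> c))  [subst: {a:=(Bool -> (b -> c))} | 0 pending]
  bind e := (((Bool -> (b -> c)) -> b) -> ((Bool -> (b -> c)) -> c))

Answer: a:=(Bool -> (b -> c)) e:=(((Bool -> (b -> c)) -> b) -> ((Bool -> (b -> c)) -> c))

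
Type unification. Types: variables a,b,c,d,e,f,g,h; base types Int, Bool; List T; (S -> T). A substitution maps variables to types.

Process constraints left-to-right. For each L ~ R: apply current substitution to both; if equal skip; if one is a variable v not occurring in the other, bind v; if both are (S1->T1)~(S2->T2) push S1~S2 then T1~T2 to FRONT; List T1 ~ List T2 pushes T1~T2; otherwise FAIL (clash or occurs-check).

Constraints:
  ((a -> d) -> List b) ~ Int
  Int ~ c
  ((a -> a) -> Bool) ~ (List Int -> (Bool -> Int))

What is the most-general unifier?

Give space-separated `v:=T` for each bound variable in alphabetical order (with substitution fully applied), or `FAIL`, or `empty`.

step 1: unify ((a -> d) -> List b) ~ Int  [subst: {-} | 2 pending]
  clash: ((a -> d) -> List b) vs Int

Answer: FAIL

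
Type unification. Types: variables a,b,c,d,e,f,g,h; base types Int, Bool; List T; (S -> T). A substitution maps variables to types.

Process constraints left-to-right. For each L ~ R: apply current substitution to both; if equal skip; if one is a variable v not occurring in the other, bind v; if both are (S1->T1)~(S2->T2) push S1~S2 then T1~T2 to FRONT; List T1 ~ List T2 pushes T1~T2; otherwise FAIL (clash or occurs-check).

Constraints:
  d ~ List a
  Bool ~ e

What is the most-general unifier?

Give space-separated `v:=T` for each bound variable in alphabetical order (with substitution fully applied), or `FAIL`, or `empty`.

Answer: d:=List a e:=Bool

Derivation:
step 1: unify d ~ List a  [subst: {-} | 1 pending]
  bind d := List a
step 2: unify Bool ~ e  [subst: {d:=List a} | 0 pending]
  bind e := Bool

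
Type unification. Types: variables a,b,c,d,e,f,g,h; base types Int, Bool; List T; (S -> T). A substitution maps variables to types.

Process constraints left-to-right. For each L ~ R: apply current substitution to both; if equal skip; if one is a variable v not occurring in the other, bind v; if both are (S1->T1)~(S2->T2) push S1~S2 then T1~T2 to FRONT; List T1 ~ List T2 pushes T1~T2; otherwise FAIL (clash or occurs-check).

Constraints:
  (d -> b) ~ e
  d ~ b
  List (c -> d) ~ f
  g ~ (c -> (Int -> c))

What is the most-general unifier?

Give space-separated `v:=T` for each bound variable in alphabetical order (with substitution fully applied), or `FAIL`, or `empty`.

step 1: unify (d -> b) ~ e  [subst: {-} | 3 pending]
  bind e := (d -> b)
step 2: unify d ~ b  [subst: {e:=(d -> b)} | 2 pending]
  bind d := b
step 3: unify List (c -> b) ~ f  [subst: {e:=(d -> b), d:=b} | 1 pending]
  bind f := List (c -> b)
step 4: unify g ~ (c -> (Int -> c))  [subst: {e:=(d -> b), d:=b, f:=List (c -> b)} | 0 pending]
  bind g := (c -> (Int -> c))

Answer: d:=b e:=(b -> b) f:=List (c -> b) g:=(c -> (Int -> c))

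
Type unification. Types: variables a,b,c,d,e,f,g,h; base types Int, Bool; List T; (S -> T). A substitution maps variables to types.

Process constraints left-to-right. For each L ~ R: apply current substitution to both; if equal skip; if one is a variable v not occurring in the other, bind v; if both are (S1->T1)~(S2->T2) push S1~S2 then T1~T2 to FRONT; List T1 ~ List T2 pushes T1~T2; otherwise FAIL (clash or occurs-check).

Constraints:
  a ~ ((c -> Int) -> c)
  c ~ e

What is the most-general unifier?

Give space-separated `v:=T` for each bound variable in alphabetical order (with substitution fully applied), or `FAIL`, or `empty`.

step 1: unify a ~ ((c -> Int) -> c)  [subst: {-} | 1 pending]
  bind a := ((c -> Int) -> c)
step 2: unify c ~ e  [subst: {a:=((c -> Int) -> c)} | 0 pending]
  bind c := e

Answer: a:=((e -> Int) -> e) c:=e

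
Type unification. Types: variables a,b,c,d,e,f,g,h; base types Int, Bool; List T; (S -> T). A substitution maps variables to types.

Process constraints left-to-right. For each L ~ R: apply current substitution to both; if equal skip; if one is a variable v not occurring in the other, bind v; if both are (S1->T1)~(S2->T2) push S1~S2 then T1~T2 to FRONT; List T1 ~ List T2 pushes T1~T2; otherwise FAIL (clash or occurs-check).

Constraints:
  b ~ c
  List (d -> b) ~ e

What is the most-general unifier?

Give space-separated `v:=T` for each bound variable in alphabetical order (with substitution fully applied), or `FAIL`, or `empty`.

Answer: b:=c e:=List (d -> c)

Derivation:
step 1: unify b ~ c  [subst: {-} | 1 pending]
  bind b := c
step 2: unify List (d -> c) ~ e  [subst: {b:=c} | 0 pending]
  bind e := List (d -> c)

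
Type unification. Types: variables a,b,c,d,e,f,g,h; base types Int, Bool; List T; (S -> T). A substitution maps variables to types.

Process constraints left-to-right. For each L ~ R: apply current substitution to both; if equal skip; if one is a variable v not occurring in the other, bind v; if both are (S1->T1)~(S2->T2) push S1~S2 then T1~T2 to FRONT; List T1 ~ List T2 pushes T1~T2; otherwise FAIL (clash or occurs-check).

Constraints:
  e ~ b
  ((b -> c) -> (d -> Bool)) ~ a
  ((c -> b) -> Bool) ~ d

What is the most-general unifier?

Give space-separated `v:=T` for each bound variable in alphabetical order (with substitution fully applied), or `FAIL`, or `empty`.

step 1: unify e ~ b  [subst: {-} | 2 pending]
  bind e := b
step 2: unify ((b -> c) -> (d -> Bool)) ~ a  [subst: {e:=b} | 1 pending]
  bind a := ((b -> c) -> (d -> Bool))
step 3: unify ((c -> b) -> Bool) ~ d  [subst: {e:=b, a:=((b -> c) -> (d -> Bool))} | 0 pending]
  bind d := ((c -> b) -> Bool)

Answer: a:=((b -> c) -> (((c -> b) -> Bool) -> Bool)) d:=((c -> b) -> Bool) e:=b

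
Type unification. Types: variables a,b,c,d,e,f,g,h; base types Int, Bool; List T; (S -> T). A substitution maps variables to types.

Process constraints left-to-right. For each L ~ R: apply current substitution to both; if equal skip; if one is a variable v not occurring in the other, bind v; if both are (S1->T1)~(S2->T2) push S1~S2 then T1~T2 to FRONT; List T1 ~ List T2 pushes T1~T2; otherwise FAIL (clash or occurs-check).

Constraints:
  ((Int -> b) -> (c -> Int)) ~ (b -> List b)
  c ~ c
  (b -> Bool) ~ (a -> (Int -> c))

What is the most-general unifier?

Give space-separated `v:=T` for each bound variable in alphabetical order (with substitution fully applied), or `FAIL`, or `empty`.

Answer: FAIL

Derivation:
step 1: unify ((Int -> b) -> (c -> Int)) ~ (b -> List b)  [subst: {-} | 2 pending]
  -> decompose arrow: push (Int -> b)~b, (c -> Int)~List b
step 2: unify (Int -> b) ~ b  [subst: {-} | 3 pending]
  occurs-check fail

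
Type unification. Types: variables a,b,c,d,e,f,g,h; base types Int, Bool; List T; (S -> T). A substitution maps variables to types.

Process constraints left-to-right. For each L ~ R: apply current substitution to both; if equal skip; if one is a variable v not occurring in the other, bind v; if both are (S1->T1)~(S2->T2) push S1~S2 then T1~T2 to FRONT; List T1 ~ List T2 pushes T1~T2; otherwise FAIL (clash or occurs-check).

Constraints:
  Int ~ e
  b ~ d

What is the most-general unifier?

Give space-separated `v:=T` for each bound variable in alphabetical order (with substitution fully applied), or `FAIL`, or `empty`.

Answer: b:=d e:=Int

Derivation:
step 1: unify Int ~ e  [subst: {-} | 1 pending]
  bind e := Int
step 2: unify b ~ d  [subst: {e:=Int} | 0 pending]
  bind b := d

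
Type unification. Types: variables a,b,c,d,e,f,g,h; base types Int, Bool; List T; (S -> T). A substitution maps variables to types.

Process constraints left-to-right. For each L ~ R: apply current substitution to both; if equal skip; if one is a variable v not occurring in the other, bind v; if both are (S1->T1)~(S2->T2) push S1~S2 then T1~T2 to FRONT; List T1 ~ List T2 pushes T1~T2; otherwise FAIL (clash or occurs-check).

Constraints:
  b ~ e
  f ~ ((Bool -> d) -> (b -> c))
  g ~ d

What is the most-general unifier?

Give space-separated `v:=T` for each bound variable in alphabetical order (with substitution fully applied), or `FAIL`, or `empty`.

step 1: unify b ~ e  [subst: {-} | 2 pending]
  bind b := e
step 2: unify f ~ ((Bool -> d) -> (e -> c))  [subst: {b:=e} | 1 pending]
  bind f := ((Bool -> d) -> (e -> c))
step 3: unify g ~ d  [subst: {b:=e, f:=((Bool -> d) -> (e -> c))} | 0 pending]
  bind g := d

Answer: b:=e f:=((Bool -> d) -> (e -> c)) g:=d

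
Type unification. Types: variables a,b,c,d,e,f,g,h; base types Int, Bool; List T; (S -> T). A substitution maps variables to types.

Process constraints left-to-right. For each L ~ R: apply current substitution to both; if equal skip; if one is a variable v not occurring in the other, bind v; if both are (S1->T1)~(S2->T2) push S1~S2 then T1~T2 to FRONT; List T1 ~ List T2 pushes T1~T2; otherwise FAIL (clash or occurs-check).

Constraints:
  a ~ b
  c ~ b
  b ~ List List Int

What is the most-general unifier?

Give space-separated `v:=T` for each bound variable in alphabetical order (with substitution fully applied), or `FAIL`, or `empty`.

Answer: a:=List List Int b:=List List Int c:=List List Int

Derivation:
step 1: unify a ~ b  [subst: {-} | 2 pending]
  bind a := b
step 2: unify c ~ b  [subst: {a:=b} | 1 pending]
  bind c := b
step 3: unify b ~ List List Int  [subst: {a:=b, c:=b} | 0 pending]
  bind b := List List Int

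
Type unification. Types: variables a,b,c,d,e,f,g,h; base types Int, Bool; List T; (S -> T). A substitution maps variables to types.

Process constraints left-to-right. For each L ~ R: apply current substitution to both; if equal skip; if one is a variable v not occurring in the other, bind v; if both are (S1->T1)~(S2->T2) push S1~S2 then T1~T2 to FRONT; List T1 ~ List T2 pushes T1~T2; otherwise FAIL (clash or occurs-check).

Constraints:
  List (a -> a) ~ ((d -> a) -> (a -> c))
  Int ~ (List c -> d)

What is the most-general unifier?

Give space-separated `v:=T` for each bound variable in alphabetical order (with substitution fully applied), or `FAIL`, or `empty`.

step 1: unify List (a -> a) ~ ((d -> a) -> (a -> c))  [subst: {-} | 1 pending]
  clash: List (a -> a) vs ((d -> a) -> (a -> c))

Answer: FAIL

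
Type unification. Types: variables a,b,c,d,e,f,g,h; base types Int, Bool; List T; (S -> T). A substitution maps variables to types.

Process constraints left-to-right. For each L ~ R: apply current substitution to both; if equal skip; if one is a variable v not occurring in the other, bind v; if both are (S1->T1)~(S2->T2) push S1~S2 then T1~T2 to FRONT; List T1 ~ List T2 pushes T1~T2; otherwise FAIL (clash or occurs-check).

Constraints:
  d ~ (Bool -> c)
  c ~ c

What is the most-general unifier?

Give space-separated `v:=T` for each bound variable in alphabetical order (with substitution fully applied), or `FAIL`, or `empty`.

step 1: unify d ~ (Bool -> c)  [subst: {-} | 1 pending]
  bind d := (Bool -> c)
step 2: unify c ~ c  [subst: {d:=(Bool -> c)} | 0 pending]
  -> identical, skip

Answer: d:=(Bool -> c)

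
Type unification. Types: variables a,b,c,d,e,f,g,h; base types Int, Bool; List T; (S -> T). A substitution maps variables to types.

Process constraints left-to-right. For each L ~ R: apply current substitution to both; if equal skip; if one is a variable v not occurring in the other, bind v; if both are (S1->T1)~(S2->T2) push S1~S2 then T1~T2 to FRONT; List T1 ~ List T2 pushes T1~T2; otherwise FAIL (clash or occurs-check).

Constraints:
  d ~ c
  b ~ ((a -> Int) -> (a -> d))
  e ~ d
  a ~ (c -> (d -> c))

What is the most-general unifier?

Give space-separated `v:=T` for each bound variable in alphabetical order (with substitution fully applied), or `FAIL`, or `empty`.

step 1: unify d ~ c  [subst: {-} | 3 pending]
  bind d := c
step 2: unify b ~ ((a -> Int) -> (a -> c))  [subst: {d:=c} | 2 pending]
  bind b := ((a -> Int) -> (a -> c))
step 3: unify e ~ c  [subst: {d:=c, b:=((a -> Int) -> (a -> c))} | 1 pending]
  bind e := c
step 4: unify a ~ (c -> (c -> c))  [subst: {d:=c, b:=((a -> Int) -> (a -> c)), e:=c} | 0 pending]
  bind a := (c -> (c -> c))

Answer: a:=(c -> (c -> c)) b:=(((c -> (c -> c)) -> Int) -> ((c -> (c -> c)) -> c)) d:=c e:=c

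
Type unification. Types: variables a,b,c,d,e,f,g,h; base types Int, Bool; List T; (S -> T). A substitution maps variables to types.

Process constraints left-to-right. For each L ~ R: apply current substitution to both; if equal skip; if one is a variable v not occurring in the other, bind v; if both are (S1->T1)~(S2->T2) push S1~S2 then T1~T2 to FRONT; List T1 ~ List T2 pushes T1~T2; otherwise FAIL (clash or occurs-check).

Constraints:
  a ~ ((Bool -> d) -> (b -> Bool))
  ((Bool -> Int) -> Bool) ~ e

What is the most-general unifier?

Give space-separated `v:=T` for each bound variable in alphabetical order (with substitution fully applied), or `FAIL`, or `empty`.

Answer: a:=((Bool -> d) -> (b -> Bool)) e:=((Bool -> Int) -> Bool)

Derivation:
step 1: unify a ~ ((Bool -> d) -> (b -> Bool))  [subst: {-} | 1 pending]
  bind a := ((Bool -> d) -> (b -> Bool))
step 2: unify ((Bool -> Int) -> Bool) ~ e  [subst: {a:=((Bool -> d) -> (b -> Bool))} | 0 pending]
  bind e := ((Bool -> Int) -> Bool)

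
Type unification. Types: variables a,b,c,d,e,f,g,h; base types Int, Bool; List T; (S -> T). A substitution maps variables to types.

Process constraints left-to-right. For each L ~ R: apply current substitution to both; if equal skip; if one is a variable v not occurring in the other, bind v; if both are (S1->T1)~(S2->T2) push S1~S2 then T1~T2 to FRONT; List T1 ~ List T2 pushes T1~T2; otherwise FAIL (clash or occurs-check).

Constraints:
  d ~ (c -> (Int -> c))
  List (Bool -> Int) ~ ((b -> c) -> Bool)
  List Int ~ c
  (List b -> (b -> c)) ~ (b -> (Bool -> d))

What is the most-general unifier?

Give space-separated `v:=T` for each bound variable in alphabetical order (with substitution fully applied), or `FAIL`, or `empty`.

Answer: FAIL

Derivation:
step 1: unify d ~ (c -> (Int -> c))  [subst: {-} | 3 pending]
  bind d := (c -> (Int -> c))
step 2: unify List (Bool -> Int) ~ ((b -> c) -> Bool)  [subst: {d:=(c -> (Int -> c))} | 2 pending]
  clash: List (Bool -> Int) vs ((b -> c) -> Bool)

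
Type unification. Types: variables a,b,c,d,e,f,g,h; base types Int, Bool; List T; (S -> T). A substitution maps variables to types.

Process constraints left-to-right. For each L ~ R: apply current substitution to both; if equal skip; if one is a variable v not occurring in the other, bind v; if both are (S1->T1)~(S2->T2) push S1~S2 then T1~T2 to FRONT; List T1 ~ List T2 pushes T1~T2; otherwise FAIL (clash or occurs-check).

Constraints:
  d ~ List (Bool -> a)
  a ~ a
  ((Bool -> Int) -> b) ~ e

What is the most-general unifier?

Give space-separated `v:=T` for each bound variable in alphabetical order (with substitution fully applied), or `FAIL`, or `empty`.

Answer: d:=List (Bool -> a) e:=((Bool -> Int) -> b)

Derivation:
step 1: unify d ~ List (Bool -> a)  [subst: {-} | 2 pending]
  bind d := List (Bool -> a)
step 2: unify a ~ a  [subst: {d:=List (Bool -> a)} | 1 pending]
  -> identical, skip
step 3: unify ((Bool -> Int) -> b) ~ e  [subst: {d:=List (Bool -> a)} | 0 pending]
  bind e := ((Bool -> Int) -> b)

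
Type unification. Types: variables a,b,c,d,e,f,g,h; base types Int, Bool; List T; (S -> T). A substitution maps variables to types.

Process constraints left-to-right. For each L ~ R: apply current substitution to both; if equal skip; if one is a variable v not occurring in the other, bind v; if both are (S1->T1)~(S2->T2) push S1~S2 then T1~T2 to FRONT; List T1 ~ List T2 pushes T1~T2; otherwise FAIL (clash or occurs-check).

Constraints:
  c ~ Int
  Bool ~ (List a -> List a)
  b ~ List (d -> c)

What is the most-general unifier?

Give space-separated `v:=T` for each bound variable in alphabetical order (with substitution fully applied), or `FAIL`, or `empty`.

step 1: unify c ~ Int  [subst: {-} | 2 pending]
  bind c := Int
step 2: unify Bool ~ (List a -> List a)  [subst: {c:=Int} | 1 pending]
  clash: Bool vs (List a -> List a)

Answer: FAIL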